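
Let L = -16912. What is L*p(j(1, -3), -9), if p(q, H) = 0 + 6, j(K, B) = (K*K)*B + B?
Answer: -101472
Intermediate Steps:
j(K, B) = B + B*K² (j(K, B) = K²*B + B = B*K² + B = B + B*K²)
p(q, H) = 6
L*p(j(1, -3), -9) = -16912*6 = -101472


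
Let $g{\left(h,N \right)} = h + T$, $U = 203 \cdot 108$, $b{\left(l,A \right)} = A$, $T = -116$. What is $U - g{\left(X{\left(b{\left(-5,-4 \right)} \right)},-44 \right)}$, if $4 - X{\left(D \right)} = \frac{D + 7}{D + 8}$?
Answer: $\frac{88147}{4} \approx 22037.0$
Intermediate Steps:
$U = 21924$
$X{\left(D \right)} = 4 - \frac{7 + D}{8 + D}$ ($X{\left(D \right)} = 4 - \frac{D + 7}{D + 8} = 4 - \frac{7 + D}{8 + D}$)
$g{\left(h,N \right)} = -116 + h$ ($g{\left(h,N \right)} = h - 116 = -116 + h$)
$U - g{\left(X{\left(b{\left(-5,-4 \right)} \right)},-44 \right)} = 21924 - \left(-116 + \frac{25 + 3 \left(-4\right)}{8 - 4}\right) = 21924 - \left(-116 + \frac{25 - 12}{4}\right) = 21924 - \left(-116 + \frac{1}{4} \cdot 13\right) = 21924 - \left(-116 + \frac{13}{4}\right) = 21924 - - \frac{451}{4} = 21924 + \frac{451}{4} = \frac{88147}{4}$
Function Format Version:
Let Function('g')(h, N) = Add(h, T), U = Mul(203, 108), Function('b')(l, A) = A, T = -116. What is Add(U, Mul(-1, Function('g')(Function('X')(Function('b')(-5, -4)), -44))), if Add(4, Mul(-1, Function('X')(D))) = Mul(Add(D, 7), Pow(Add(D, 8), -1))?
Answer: Rational(88147, 4) ≈ 22037.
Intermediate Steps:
U = 21924
Function('X')(D) = Add(4, Mul(-1, Pow(Add(8, D), -1), Add(7, D))) (Function('X')(D) = Add(4, Mul(-1, Mul(Add(D, 7), Pow(Add(D, 8), -1)))) = Add(4, Mul(-1, Mul(Add(7, D), Pow(Add(8, D), -1)))) = Add(4, Mul(-1, Mul(Pow(Add(8, D), -1), Add(7, D)))) = Add(4, Mul(-1, Pow(Add(8, D), -1), Add(7, D))))
Function('g')(h, N) = Add(-116, h) (Function('g')(h, N) = Add(h, -116) = Add(-116, h))
Add(U, Mul(-1, Function('g')(Function('X')(Function('b')(-5, -4)), -44))) = Add(21924, Mul(-1, Add(-116, Mul(Pow(Add(8, -4), -1), Add(25, Mul(3, -4)))))) = Add(21924, Mul(-1, Add(-116, Mul(Pow(4, -1), Add(25, -12))))) = Add(21924, Mul(-1, Add(-116, Mul(Rational(1, 4), 13)))) = Add(21924, Mul(-1, Add(-116, Rational(13, 4)))) = Add(21924, Mul(-1, Rational(-451, 4))) = Add(21924, Rational(451, 4)) = Rational(88147, 4)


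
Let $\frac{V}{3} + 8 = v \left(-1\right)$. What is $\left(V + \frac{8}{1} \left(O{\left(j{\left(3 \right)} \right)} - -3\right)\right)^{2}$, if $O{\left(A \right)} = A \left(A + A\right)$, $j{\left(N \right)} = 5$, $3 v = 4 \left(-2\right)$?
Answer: $166464$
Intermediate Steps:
$v = - \frac{8}{3}$ ($v = \frac{4 \left(-2\right)}{3} = \frac{1}{3} \left(-8\right) = - \frac{8}{3} \approx -2.6667$)
$O{\left(A \right)} = 2 A^{2}$ ($O{\left(A \right)} = A 2 A = 2 A^{2}$)
$V = -16$ ($V = -24 + 3 \left(\left(- \frac{8}{3}\right) \left(-1\right)\right) = -24 + 3 \cdot \frac{8}{3} = -24 + 8 = -16$)
$\left(V + \frac{8}{1} \left(O{\left(j{\left(3 \right)} \right)} - -3\right)\right)^{2} = \left(-16 + \frac{8}{1} \left(2 \cdot 5^{2} - -3\right)\right)^{2} = \left(-16 + 8 \cdot 1 \left(2 \cdot 25 + 3\right)\right)^{2} = \left(-16 + 8 \left(50 + 3\right)\right)^{2} = \left(-16 + 8 \cdot 53\right)^{2} = \left(-16 + 424\right)^{2} = 408^{2} = 166464$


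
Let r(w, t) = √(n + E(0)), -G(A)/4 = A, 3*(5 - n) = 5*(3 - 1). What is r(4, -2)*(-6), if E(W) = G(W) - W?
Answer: -2*√15 ≈ -7.7460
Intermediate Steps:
n = 5/3 (n = 5 - 5*(3 - 1)/3 = 5 - 5*2/3 = 5 - ⅓*10 = 5 - 10/3 = 5/3 ≈ 1.6667)
G(A) = -4*A
E(W) = -5*W (E(W) = -4*W - W = -5*W)
r(w, t) = √15/3 (r(w, t) = √(5/3 - 5*0) = √(5/3 + 0) = √(5/3) = √15/3)
r(4, -2)*(-6) = (√15/3)*(-6) = -2*√15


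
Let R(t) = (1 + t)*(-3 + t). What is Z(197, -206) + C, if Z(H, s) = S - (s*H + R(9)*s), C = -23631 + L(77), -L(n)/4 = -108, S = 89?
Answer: 29832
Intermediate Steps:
L(n) = 432 (L(n) = -4*(-108) = 432)
C = -23199 (C = -23631 + 432 = -23199)
Z(H, s) = 89 - 60*s - H*s (Z(H, s) = 89 - (s*H + (-3 + 9² - 2*9)*s) = 89 - (H*s + (-3 + 81 - 18)*s) = 89 - (H*s + 60*s) = 89 - (60*s + H*s) = 89 + (-60*s - H*s) = 89 - 60*s - H*s)
Z(197, -206) + C = (89 - 60*(-206) - 1*197*(-206)) - 23199 = (89 + 12360 + 40582) - 23199 = 53031 - 23199 = 29832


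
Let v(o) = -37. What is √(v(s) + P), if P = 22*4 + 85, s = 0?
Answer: 2*√34 ≈ 11.662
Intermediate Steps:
P = 173 (P = 88 + 85 = 173)
√(v(s) + P) = √(-37 + 173) = √136 = 2*√34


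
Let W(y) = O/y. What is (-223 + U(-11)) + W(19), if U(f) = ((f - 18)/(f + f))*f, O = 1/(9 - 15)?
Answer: -13538/57 ≈ -237.51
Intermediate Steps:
O = -⅙ (O = 1/(-6) = -⅙ ≈ -0.16667)
W(y) = -1/(6*y)
U(f) = -9 + f/2 (U(f) = ((-18 + f)/((2*f)))*f = ((-18 + f)*(1/(2*f)))*f = ((-18 + f)/(2*f))*f = -9 + f/2)
(-223 + U(-11)) + W(19) = (-223 + (-9 + (½)*(-11))) - ⅙/19 = (-223 + (-9 - 11/2)) - ⅙*1/19 = (-223 - 29/2) - 1/114 = -475/2 - 1/114 = -13538/57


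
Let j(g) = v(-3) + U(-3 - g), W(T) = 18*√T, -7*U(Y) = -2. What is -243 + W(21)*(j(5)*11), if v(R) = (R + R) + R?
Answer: -243 - 12078*√21/7 ≈ -8149.9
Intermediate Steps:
U(Y) = 2/7 (U(Y) = -⅐*(-2) = 2/7)
v(R) = 3*R (v(R) = 2*R + R = 3*R)
j(g) = -61/7 (j(g) = 3*(-3) + 2/7 = -9 + 2/7 = -61/7)
-243 + W(21)*(j(5)*11) = -243 + (18*√21)*(-61/7*11) = -243 + (18*√21)*(-671/7) = -243 - 12078*√21/7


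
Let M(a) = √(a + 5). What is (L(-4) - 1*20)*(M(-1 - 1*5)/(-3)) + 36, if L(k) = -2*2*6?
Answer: 36 + 44*I/3 ≈ 36.0 + 14.667*I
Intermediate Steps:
L(k) = -24 (L(k) = -4*6 = -24)
M(a) = √(5 + a)
(L(-4) - 1*20)*(M(-1 - 1*5)/(-3)) + 36 = (-24 - 1*20)*(√(5 + (-1 - 1*5))/(-3)) + 36 = (-24 - 20)*(√(5 + (-1 - 5))*(-⅓)) + 36 = -44*√(5 - 6)*(-1)/3 + 36 = -44*√(-1)*(-1)/3 + 36 = -44*I*(-1)/3 + 36 = -(-44)*I/3 + 36 = 44*I/3 + 36 = 36 + 44*I/3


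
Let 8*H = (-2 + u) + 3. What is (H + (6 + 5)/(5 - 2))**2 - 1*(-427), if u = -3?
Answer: 63169/144 ≈ 438.67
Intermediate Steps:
H = -1/4 (H = ((-2 - 3) + 3)/8 = (-5 + 3)/8 = (1/8)*(-2) = -1/4 ≈ -0.25000)
(H + (6 + 5)/(5 - 2))**2 - 1*(-427) = (-1/4 + (6 + 5)/(5 - 2))**2 - 1*(-427) = (-1/4 + 11/3)**2 + 427 = (41/12)**2 + 427 = 1681/144 + 427 = 63169/144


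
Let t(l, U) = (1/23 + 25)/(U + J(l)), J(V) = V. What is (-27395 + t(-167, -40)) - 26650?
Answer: -28589869/529 ≈ -54045.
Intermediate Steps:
t(l, U) = 576/(23*(U + l)) (t(l, U) = (1/23 + 25)/(U + l) = 576/(23*(U + l)))
(-27395 + t(-167, -40)) - 26650 = (-27395 + 576/(23*(-40 - 167))) - 26650 = (-27395 + (576/23)/(-207)) - 26650 = (-27395 + (576/23)*(-1/207)) - 26650 = (-27395 - 64/529) - 26650 = -14492019/529 - 26650 = -28589869/529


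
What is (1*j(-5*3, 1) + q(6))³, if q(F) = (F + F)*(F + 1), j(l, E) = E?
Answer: 614125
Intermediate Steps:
q(F) = 2*F*(1 + F) (q(F) = (2*F)*(1 + F) = 2*F*(1 + F))
(1*j(-5*3, 1) + q(6))³ = (1*1 + 2*6*(1 + 6))³ = (1 + 2*6*7)³ = (1 + 84)³ = 85³ = 614125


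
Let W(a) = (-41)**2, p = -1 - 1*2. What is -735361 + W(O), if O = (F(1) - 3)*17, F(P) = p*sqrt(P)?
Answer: -733680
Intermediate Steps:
p = -3 (p = -1 - 2 = -3)
F(P) = -3*sqrt(P)
O = -102 (O = (-3*sqrt(1) - 3)*17 = (-3*1 - 3)*17 = (-3 - 3)*17 = -6*17 = -102)
W(a) = 1681
-735361 + W(O) = -735361 + 1681 = -733680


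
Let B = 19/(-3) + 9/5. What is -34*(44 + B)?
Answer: -20128/15 ≈ -1341.9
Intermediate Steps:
B = -68/15 (B = 19*(-⅓) + 9*(⅕) = -19/3 + 9/5 = -68/15 ≈ -4.5333)
-34*(44 + B) = -34*(44 - 68/15) = -34*592/15 = -20128/15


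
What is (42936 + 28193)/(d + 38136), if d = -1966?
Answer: 71129/36170 ≈ 1.9665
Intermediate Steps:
(42936 + 28193)/(d + 38136) = (42936 + 28193)/(-1966 + 38136) = 71129/36170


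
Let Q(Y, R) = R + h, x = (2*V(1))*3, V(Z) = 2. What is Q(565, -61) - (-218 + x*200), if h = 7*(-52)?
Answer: -2607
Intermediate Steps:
x = 12 (x = (2*2)*3 = 4*3 = 12)
h = -364
Q(Y, R) = -364 + R (Q(Y, R) = R - 364 = -364 + R)
Q(565, -61) - (-218 + x*200) = (-364 - 61) - (-218 + 12*200) = -425 - (-218 + 2400) = -425 - 1*2182 = -425 - 2182 = -2607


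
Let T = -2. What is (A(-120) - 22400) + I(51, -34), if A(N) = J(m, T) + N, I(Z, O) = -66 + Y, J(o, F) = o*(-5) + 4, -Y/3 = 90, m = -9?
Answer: -22807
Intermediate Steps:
Y = -270 (Y = -3*90 = -270)
J(o, F) = 4 - 5*o (J(o, F) = -5*o + 4 = 4 - 5*o)
I(Z, O) = -336 (I(Z, O) = -66 - 270 = -336)
A(N) = 49 + N (A(N) = (4 - 5*(-9)) + N = (4 + 45) + N = 49 + N)
(A(-120) - 22400) + I(51, -34) = ((49 - 120) - 22400) - 336 = (-71 - 22400) - 336 = -22471 - 336 = -22807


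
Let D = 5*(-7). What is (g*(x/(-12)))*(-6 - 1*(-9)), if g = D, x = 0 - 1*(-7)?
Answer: 245/4 ≈ 61.250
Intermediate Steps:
x = 7 (x = 0 + 7 = 7)
D = -35
g = -35
(g*(x/(-12)))*(-6 - 1*(-9)) = (-245/(-12))*(-6 - 1*(-9)) = (-245*(-1)/12)*(-6 + 9) = -35*(-7/12)*3 = (245/12)*3 = 245/4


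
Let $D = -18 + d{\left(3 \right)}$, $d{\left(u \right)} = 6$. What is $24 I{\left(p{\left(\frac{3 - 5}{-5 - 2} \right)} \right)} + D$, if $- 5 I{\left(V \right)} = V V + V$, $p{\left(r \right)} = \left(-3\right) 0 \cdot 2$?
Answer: $-12$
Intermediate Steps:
$p{\left(r \right)} = 0$ ($p{\left(r \right)} = 0 \cdot 2 = 0$)
$I{\left(V \right)} = - \frac{V}{5} - \frac{V^{2}}{5}$ ($I{\left(V \right)} = - \frac{V V + V}{5} = - \frac{V^{2} + V}{5} = - \frac{V + V^{2}}{5} = - \frac{V}{5} - \frac{V^{2}}{5}$)
$D = -12$ ($D = -18 + 6 = -12$)
$24 I{\left(p{\left(\frac{3 - 5}{-5 - 2} \right)} \right)} + D = 24 \left(\left(- \frac{1}{5}\right) 0 \left(1 + 0\right)\right) - 12 = 24 \left(\left(- \frac{1}{5}\right) 0 \cdot 1\right) - 12 = 24 \cdot 0 - 12 = 0 - 12 = -12$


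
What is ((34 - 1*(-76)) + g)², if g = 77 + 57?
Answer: 59536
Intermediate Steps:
g = 134
((34 - 1*(-76)) + g)² = ((34 - 1*(-76)) + 134)² = ((34 + 76) + 134)² = (110 + 134)² = 244² = 59536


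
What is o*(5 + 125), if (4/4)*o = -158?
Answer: -20540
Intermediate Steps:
o = -158
o*(5 + 125) = -158*(5 + 125) = -158*130 = -20540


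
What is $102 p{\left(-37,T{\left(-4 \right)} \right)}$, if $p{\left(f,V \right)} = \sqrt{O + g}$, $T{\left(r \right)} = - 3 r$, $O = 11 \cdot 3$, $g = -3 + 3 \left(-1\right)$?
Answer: $306 \sqrt{3} \approx 530.01$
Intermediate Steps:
$g = -6$ ($g = -3 - 3 = -6$)
$O = 33$
$p{\left(f,V \right)} = 3 \sqrt{3}$ ($p{\left(f,V \right)} = \sqrt{33 - 6} = \sqrt{27} = 3 \sqrt{3}$)
$102 p{\left(-37,T{\left(-4 \right)} \right)} = 102 \cdot 3 \sqrt{3} = 306 \sqrt{3}$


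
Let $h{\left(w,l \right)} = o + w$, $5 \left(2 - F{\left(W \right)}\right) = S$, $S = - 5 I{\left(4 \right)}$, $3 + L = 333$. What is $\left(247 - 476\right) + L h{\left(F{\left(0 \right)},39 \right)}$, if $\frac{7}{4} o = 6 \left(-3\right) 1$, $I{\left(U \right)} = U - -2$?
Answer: $- \frac{6883}{7} \approx -983.29$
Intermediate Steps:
$L = 330$ ($L = -3 + 333 = 330$)
$I{\left(U \right)} = 2 + U$ ($I{\left(U \right)} = U + 2 = 2 + U$)
$S = -30$ ($S = - 5 \left(2 + 4\right) = \left(-5\right) 6 = -30$)
$o = - \frac{72}{7}$ ($o = \frac{4 \cdot 6 \left(-3\right) 1}{7} = \frac{4 \left(\left(-18\right) 1\right)}{7} = \frac{4}{7} \left(-18\right) = - \frac{72}{7} \approx -10.286$)
$F{\left(W \right)} = 8$ ($F{\left(W \right)} = 2 - -6 = 2 + 6 = 8$)
$h{\left(w,l \right)} = - \frac{72}{7} + w$
$\left(247 - 476\right) + L h{\left(F{\left(0 \right)},39 \right)} = \left(247 - 476\right) + 330 \left(- \frac{72}{7} + 8\right) = \left(247 - 476\right) + 330 \left(- \frac{16}{7}\right) = -229 - \frac{5280}{7} = - \frac{6883}{7}$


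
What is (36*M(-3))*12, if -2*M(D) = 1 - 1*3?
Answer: 432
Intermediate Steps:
M(D) = 1 (M(D) = -(1 - 1*3)/2 = -(1 - 3)/2 = -½*(-2) = 1)
(36*M(-3))*12 = (36*1)*12 = 36*12 = 432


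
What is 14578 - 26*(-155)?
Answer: 18608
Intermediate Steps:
14578 - 26*(-155) = 14578 - 1*(-4030) = 14578 + 4030 = 18608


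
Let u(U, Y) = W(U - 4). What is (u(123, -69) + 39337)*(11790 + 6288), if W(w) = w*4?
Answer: 719739414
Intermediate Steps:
W(w) = 4*w
u(U, Y) = -16 + 4*U (u(U, Y) = 4*(U - 4) = 4*(-4 + U) = -16 + 4*U)
(u(123, -69) + 39337)*(11790 + 6288) = ((-16 + 4*123) + 39337)*(11790 + 6288) = ((-16 + 492) + 39337)*18078 = (476 + 39337)*18078 = 39813*18078 = 719739414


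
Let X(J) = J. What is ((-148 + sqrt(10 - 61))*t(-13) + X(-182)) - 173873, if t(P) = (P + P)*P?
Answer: -224079 + 338*I*sqrt(51) ≈ -2.2408e+5 + 2413.8*I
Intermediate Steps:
t(P) = 2*P**2 (t(P) = (2*P)*P = 2*P**2)
((-148 + sqrt(10 - 61))*t(-13) + X(-182)) - 173873 = ((-148 + sqrt(10 - 61))*(2*(-13)**2) - 182) - 173873 = ((-148 + sqrt(-51))*(2*169) - 182) - 173873 = ((-148 + I*sqrt(51))*338 - 182) - 173873 = ((-50024 + 338*I*sqrt(51)) - 182) - 173873 = (-50206 + 338*I*sqrt(51)) - 173873 = -224079 + 338*I*sqrt(51)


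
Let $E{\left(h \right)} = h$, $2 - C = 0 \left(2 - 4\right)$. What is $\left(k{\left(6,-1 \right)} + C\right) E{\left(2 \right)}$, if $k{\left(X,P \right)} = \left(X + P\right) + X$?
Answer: $26$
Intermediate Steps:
$k{\left(X,P \right)} = P + 2 X$ ($k{\left(X,P \right)} = \left(P + X\right) + X = P + 2 X$)
$C = 2$ ($C = 2 - 0 \left(2 - 4\right) = 2 - 0 \left(-2\right) = 2 - 0 = 2 + 0 = 2$)
$\left(k{\left(6,-1 \right)} + C\right) E{\left(2 \right)} = \left(\left(-1 + 2 \cdot 6\right) + 2\right) 2 = \left(\left(-1 + 12\right) + 2\right) 2 = \left(11 + 2\right) 2 = 13 \cdot 2 = 26$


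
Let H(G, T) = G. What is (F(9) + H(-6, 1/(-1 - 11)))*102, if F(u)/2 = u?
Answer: 1224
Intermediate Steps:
F(u) = 2*u
(F(9) + H(-6, 1/(-1 - 11)))*102 = (2*9 - 6)*102 = (18 - 6)*102 = 12*102 = 1224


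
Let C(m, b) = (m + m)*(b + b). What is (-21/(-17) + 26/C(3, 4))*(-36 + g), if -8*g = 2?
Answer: -105125/1632 ≈ -64.415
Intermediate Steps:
g = -1/4 (g = -1/8*2 = -1/4 ≈ -0.25000)
C(m, b) = 4*b*m (C(m, b) = (2*m)*(2*b) = 4*b*m)
(-21/(-17) + 26/C(3, 4))*(-36 + g) = (-21/(-17) + 26/((4*4*3)))*(-36 - 1/4) = (-21*(-1/17) + 26/48)*(-145/4) = (21/17 + 26*(1/48))*(-145/4) = (21/17 + 13/24)*(-145/4) = (725/408)*(-145/4) = -105125/1632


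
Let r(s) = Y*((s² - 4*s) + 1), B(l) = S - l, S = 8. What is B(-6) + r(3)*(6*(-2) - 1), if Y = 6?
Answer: 170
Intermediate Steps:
B(l) = 8 - l
r(s) = 6 - 24*s + 6*s² (r(s) = 6*((s² - 4*s) + 1) = 6*(1 + s² - 4*s) = 6 - 24*s + 6*s²)
B(-6) + r(3)*(6*(-2) - 1) = (8 - 1*(-6)) + (6 - 24*3 + 6*3²)*(6*(-2) - 1) = (8 + 6) + (6 - 72 + 6*9)*(-12 - 1) = 14 + (6 - 72 + 54)*(-13) = 14 - 12*(-13) = 14 + 156 = 170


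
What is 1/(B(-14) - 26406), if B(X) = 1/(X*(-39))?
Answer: -546/14417675 ≈ -3.7870e-5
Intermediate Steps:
B(X) = -1/(39*X) (B(X) = 1/(-39*X) = -1/(39*X))
1/(B(-14) - 26406) = 1/(-1/39/(-14) - 26406) = 1/(-1/39*(-1/14) - 26406) = 1/(1/546 - 26406) = 1/(-14417675/546) = -546/14417675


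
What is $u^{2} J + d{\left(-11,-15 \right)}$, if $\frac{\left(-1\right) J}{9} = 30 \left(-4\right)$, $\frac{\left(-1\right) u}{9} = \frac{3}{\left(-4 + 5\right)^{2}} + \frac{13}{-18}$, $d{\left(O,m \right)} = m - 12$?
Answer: $453843$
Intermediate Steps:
$d{\left(O,m \right)} = -12 + m$ ($d{\left(O,m \right)} = m - 12 = -12 + m$)
$u = - \frac{41}{2}$ ($u = - 9 \left(\frac{3}{\left(-4 + 5\right)^{2}} + \frac{13}{-18}\right) = - 9 \left(\frac{3}{1^{2}} + 13 \left(- \frac{1}{18}\right)\right) = - 9 \left(\frac{3}{1} - \frac{13}{18}\right) = - 9 \left(3 \cdot 1 - \frac{13}{18}\right) = - 9 \left(3 - \frac{13}{18}\right) = \left(-9\right) \frac{41}{18} = - \frac{41}{2} \approx -20.5$)
$J = 1080$ ($J = - 9 \cdot 30 \left(-4\right) = \left(-9\right) \left(-120\right) = 1080$)
$u^{2} J + d{\left(-11,-15 \right)} = \left(- \frac{41}{2}\right)^{2} \cdot 1080 - 27 = \frac{1681}{4} \cdot 1080 - 27 = 453870 - 27 = 453843$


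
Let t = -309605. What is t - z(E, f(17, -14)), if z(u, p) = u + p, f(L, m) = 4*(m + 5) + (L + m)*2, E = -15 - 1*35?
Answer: -309525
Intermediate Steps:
E = -50 (E = -15 - 35 = -50)
f(L, m) = 20 + 2*L + 6*m (f(L, m) = 4*(5 + m) + (2*L + 2*m) = (20 + 4*m) + (2*L + 2*m) = 20 + 2*L + 6*m)
z(u, p) = p + u
t - z(E, f(17, -14)) = -309605 - ((20 + 2*17 + 6*(-14)) - 50) = -309605 - ((20 + 34 - 84) - 50) = -309605 - (-30 - 50) = -309605 - 1*(-80) = -309605 + 80 = -309525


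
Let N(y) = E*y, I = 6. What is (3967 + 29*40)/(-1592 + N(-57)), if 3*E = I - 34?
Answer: -5127/1060 ≈ -4.8368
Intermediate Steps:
E = -28/3 (E = (6 - 34)/3 = (⅓)*(-28) = -28/3 ≈ -9.3333)
N(y) = -28*y/3
(3967 + 29*40)/(-1592 + N(-57)) = (3967 + 29*40)/(-1592 - 28/3*(-57)) = (3967 + 1160)/(-1592 + 532) = 5127/(-1060) = 5127*(-1/1060) = -5127/1060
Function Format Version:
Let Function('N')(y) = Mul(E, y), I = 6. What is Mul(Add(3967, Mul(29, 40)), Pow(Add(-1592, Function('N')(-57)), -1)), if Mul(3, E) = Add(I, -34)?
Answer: Rational(-5127, 1060) ≈ -4.8368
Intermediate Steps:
E = Rational(-28, 3) (E = Mul(Rational(1, 3), Add(6, -34)) = Mul(Rational(1, 3), -28) = Rational(-28, 3) ≈ -9.3333)
Function('N')(y) = Mul(Rational(-28, 3), y)
Mul(Add(3967, Mul(29, 40)), Pow(Add(-1592, Function('N')(-57)), -1)) = Mul(Add(3967, Mul(29, 40)), Pow(Add(-1592, Mul(Rational(-28, 3), -57)), -1)) = Mul(Add(3967, 1160), Pow(Add(-1592, 532), -1)) = Mul(5127, Pow(-1060, -1)) = Mul(5127, Rational(-1, 1060)) = Rational(-5127, 1060)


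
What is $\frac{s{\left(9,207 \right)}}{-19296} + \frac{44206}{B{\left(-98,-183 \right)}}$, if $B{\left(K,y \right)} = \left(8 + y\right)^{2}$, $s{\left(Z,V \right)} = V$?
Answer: $\frac{94073289}{65660000} \approx 1.4327$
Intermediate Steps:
$\frac{s{\left(9,207 \right)}}{-19296} + \frac{44206}{B{\left(-98,-183 \right)}} = \frac{207}{-19296} + \frac{44206}{\left(8 - 183\right)^{2}} = 207 \left(- \frac{1}{19296}\right) + \frac{44206}{\left(-175\right)^{2}} = - \frac{23}{2144} + \frac{44206}{30625} = \frac{94073289}{65660000}$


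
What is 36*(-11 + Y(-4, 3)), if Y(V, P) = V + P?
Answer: -432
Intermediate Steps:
Y(V, P) = P + V
36*(-11 + Y(-4, 3)) = 36*(-11 + (3 - 4)) = 36*(-11 - 1) = 36*(-12) = -432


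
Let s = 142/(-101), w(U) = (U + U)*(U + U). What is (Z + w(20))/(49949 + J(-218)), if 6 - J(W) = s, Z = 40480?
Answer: 4250080/5045597 ≈ 0.84233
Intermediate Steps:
w(U) = 4*U**2 (w(U) = (2*U)*(2*U) = 4*U**2)
s = -142/101 (s = 142*(-1/101) = -142/101 ≈ -1.4059)
J(W) = 748/101 (J(W) = 6 - 1*(-142/101) = 6 + 142/101 = 748/101)
(Z + w(20))/(49949 + J(-218)) = (40480 + 4*20**2)/(49949 + 748/101) = (40480 + 4*400)/(5045597/101) = (40480 + 1600)*(101/5045597) = 42080*(101/5045597) = 4250080/5045597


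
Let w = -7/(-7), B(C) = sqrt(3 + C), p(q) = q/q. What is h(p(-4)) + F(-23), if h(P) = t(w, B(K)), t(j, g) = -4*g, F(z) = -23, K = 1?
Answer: -31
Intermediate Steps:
p(q) = 1
w = 1 (w = -7*(-1/7) = 1)
h(P) = -8 (h(P) = -4*sqrt(3 + 1) = -4*sqrt(4) = -4*2 = -8)
h(p(-4)) + F(-23) = -8 - 23 = -31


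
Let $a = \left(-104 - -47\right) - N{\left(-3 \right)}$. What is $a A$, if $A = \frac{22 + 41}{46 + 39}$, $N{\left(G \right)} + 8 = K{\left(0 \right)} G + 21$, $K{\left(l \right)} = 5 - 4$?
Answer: $- \frac{4221}{85} \approx -49.659$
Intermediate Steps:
$K{\left(l \right)} = 1$ ($K{\left(l \right)} = 5 - 4 = 1$)
$N{\left(G \right)} = 13 + G$ ($N{\left(G \right)} = -8 + \left(1 G + 21\right) = -8 + \left(G + 21\right) = -8 + \left(21 + G\right) = 13 + G$)
$A = \frac{63}{85} \approx 0.74118$
$a = -67$ ($a = \left(-104 - -47\right) - \left(13 - 3\right) = \left(-104 + 47\right) - 10 = -57 - 10 = -67$)
$a A = \left(-67\right) \frac{63}{85} = - \frac{4221}{85}$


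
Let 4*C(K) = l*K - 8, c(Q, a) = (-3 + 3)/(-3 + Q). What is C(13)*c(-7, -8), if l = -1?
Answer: 0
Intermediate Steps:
c(Q, a) = 0 (c(Q, a) = 0/(-3 + Q) = 0)
C(K) = -2 - K/4 (C(K) = (-K - 8)/4 = (-8 - K)/4 = -2 - K/4)
C(13)*c(-7, -8) = (-2 - ¼*13)*0 = (-2 - 13/4)*0 = -21/4*0 = 0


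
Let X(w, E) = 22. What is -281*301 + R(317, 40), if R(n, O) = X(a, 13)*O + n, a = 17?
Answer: -83384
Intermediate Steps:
R(n, O) = n + 22*O (R(n, O) = 22*O + n = n + 22*O)
-281*301 + R(317, 40) = -281*301 + (317 + 22*40) = -84581 + (317 + 880) = -84581 + 1197 = -83384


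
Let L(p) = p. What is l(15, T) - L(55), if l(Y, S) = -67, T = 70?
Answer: -122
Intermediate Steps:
l(15, T) - L(55) = -67 - 1*55 = -67 - 55 = -122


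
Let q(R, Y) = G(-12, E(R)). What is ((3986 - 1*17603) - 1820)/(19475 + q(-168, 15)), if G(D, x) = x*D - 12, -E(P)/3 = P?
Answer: -15437/13415 ≈ -1.1507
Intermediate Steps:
E(P) = -3*P
G(D, x) = -12 + D*x (G(D, x) = D*x - 12 = -12 + D*x)
q(R, Y) = -12 + 36*R (q(R, Y) = -12 - (-36)*R = -12 + 36*R)
((3986 - 1*17603) - 1820)/(19475 + q(-168, 15)) = ((3986 - 1*17603) - 1820)/(19475 + (-12 + 36*(-168))) = ((3986 - 17603) - 1820)/(19475 + (-12 - 6048)) = (-13617 - 1820)/(19475 - 6060) = -15437/13415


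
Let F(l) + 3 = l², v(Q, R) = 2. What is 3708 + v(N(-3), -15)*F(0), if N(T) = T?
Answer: 3702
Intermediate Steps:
F(l) = -3 + l²
3708 + v(N(-3), -15)*F(0) = 3708 + 2*(-3 + 0²) = 3708 + 2*(-3 + 0) = 3708 + 2*(-3) = 3708 - 6 = 3702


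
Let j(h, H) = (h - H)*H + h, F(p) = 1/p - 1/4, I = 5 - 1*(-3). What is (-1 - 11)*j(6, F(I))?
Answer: -1005/16 ≈ -62.813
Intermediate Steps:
I = 8 (I = 5 + 3 = 8)
F(p) = -¼ + 1/p (F(p) = 1/p - 1*¼ = 1/p - ¼ = -¼ + 1/p)
j(h, H) = h + H*(h - H) (j(h, H) = H*(h - H) + h = h + H*(h - H))
(-1 - 11)*j(6, F(I)) = (-1 - 11)*(6 - ((¼)*(4 - 1*8)/8)² + ((¼)*(4 - 1*8)/8)*6) = -12*(6 - ((¼)*(⅛)*(4 - 8))² + ((¼)*(⅛)*(4 - 8))*6) = -12*(6 - ((¼)*(⅛)*(-4))² + ((¼)*(⅛)*(-4))*6) = -12*(6 - (-⅛)² - ⅛*6) = -12*(6 - 1*1/64 - ¾) = -12*(6 - 1/64 - ¾) = -12*335/64 = -1005/16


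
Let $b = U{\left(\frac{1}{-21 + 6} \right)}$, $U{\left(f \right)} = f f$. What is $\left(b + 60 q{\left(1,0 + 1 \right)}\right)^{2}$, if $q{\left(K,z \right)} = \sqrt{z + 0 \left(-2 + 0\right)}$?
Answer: $\frac{182277001}{50625} \approx 3600.5$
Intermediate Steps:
$q{\left(K,z \right)} = \sqrt{z}$ ($q{\left(K,z \right)} = \sqrt{z + 0 \left(-2\right)} = \sqrt{z + 0} = \sqrt{z}$)
$U{\left(f \right)} = f^{2}$
$b = \frac{1}{225}$ ($b = \left(\frac{1}{-21 + 6}\right)^{2} = \left(\frac{1}{-15}\right)^{2} = \left(- \frac{1}{15}\right)^{2} = \frac{1}{225} \approx 0.0044444$)
$\left(b + 60 q{\left(1,0 + 1 \right)}\right)^{2} = \left(\frac{1}{225} + 60 \sqrt{0 + 1}\right)^{2} = \left(\frac{1}{225} + 60 \sqrt{1}\right)^{2} = \left(\frac{1}{225} + 60 \cdot 1\right)^{2} = \left(\frac{1}{225} + 60\right)^{2} = \left(\frac{13501}{225}\right)^{2} = \frac{182277001}{50625}$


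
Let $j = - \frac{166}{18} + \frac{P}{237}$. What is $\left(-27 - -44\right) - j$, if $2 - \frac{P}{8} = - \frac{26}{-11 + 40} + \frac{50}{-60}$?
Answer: $\frac{179360}{6873} \approx 26.096$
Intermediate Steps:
$P = \frac{2596}{87}$ ($P = 16 - 8 \left(- \frac{26}{-11 + 40} + \frac{50}{-60}\right) = 16 - 8 \left(- \frac{26}{29} + 50 \left(- \frac{1}{60}\right)\right) = 16 - 8 \left(\left(-26\right) \frac{1}{29} - \frac{5}{6}\right) = 16 - 8 \left(- \frac{26}{29} - \frac{5}{6}\right) = 16 - - \frac{1204}{87} = 16 + \frac{1204}{87} = \frac{2596}{87} \approx 29.839$)
$j = - \frac{62519}{6873}$ ($j = - \frac{166}{18} + \frac{2596}{87 \cdot 237} = \left(-166\right) \frac{1}{18} + \frac{2596}{87} \cdot \frac{1}{237} = - \frac{83}{9} + \frac{2596}{20619} = - \frac{62519}{6873} \approx -9.0963$)
$\left(-27 - -44\right) - j = \left(-27 - -44\right) - - \frac{62519}{6873} = \left(-27 + 44\right) + \frac{62519}{6873} = 17 + \frac{62519}{6873} = \frac{179360}{6873}$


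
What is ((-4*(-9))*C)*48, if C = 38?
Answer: 65664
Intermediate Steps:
((-4*(-9))*C)*48 = (-4*(-9)*38)*48 = (36*38)*48 = 1368*48 = 65664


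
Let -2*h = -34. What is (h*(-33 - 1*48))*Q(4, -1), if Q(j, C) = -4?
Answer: 5508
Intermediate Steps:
h = 17 (h = -½*(-34) = 17)
(h*(-33 - 1*48))*Q(4, -1) = (17*(-33 - 1*48))*(-4) = (17*(-33 - 48))*(-4) = (17*(-81))*(-4) = -1377*(-4) = 5508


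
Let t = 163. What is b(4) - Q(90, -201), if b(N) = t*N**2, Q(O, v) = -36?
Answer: 2644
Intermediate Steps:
b(N) = 163*N**2
b(4) - Q(90, -201) = 163*4**2 - 1*(-36) = 163*16 + 36 = 2608 + 36 = 2644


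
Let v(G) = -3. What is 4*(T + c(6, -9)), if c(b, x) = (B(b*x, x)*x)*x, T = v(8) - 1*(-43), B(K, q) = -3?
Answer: -812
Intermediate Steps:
T = 40 (T = -3 - 1*(-43) = -3 + 43 = 40)
c(b, x) = -3*x² (c(b, x) = (-3*x)*x = -3*x²)
4*(T + c(6, -9)) = 4*(40 - 3*(-9)²) = 4*(40 - 3*81) = 4*(40 - 243) = 4*(-203) = -812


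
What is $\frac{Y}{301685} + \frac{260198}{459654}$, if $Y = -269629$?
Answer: $- \frac{22719107368}{69335358495} \approx -0.32767$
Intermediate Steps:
$\frac{Y}{301685} + \frac{260198}{459654} = - \frac{269629}{301685} + \frac{260198}{459654} = \left(-269629\right) \frac{1}{301685} + 260198 \cdot \frac{1}{459654} = - \frac{269629}{301685} + \frac{130099}{229827} = - \frac{22719107368}{69335358495}$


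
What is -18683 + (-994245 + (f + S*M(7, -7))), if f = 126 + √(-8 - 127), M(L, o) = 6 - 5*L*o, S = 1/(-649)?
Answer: -657308749/649 + 3*I*√15 ≈ -1.0128e+6 + 11.619*I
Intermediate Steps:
S = -1/649 ≈ -0.0015408
M(L, o) = 6 - 5*L*o
f = 126 + 3*I*√15 (f = 126 + √(-135) = 126 + 3*I*√15 ≈ 126.0 + 11.619*I)
-18683 + (-994245 + (f + S*M(7, -7))) = -18683 + (-994245 + ((126 + 3*I*√15) - (6 - 5*7*(-7))/649)) = -18683 + (-994245 + ((126 + 3*I*√15) - (6 + 245)/649)) = -18683 + (-994245 + ((126 + 3*I*√15) - 1/649*251)) = -18683 + (-994245 + ((126 + 3*I*√15) - 251/649)) = -18683 + (-994245 + (81523/649 + 3*I*√15)) = -18683 + (-645183482/649 + 3*I*√15) = -657308749/649 + 3*I*√15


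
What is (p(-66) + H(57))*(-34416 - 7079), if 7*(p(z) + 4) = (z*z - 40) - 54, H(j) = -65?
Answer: -156809605/7 ≈ -2.2401e+7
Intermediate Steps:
p(z) = -122/7 + z²/7 (p(z) = -4 + ((z*z - 40) - 54)/7 = -4 + ((z² - 40) - 54)/7 = -4 + ((-40 + z²) - 54)/7 = -4 + (-94 + z²)/7 = -4 + (-94/7 + z²/7) = -122/7 + z²/7)
(p(-66) + H(57))*(-34416 - 7079) = ((-122/7 + (⅐)*(-66)²) - 65)*(-34416 - 7079) = ((-122/7 + (⅐)*4356) - 65)*(-41495) = ((-122/7 + 4356/7) - 65)*(-41495) = (4234/7 - 65)*(-41495) = (3779/7)*(-41495) = -156809605/7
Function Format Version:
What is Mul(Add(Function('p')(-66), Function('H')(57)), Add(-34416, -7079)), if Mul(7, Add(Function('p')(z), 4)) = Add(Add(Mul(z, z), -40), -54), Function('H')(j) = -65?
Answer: Rational(-156809605, 7) ≈ -2.2401e+7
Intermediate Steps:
Function('p')(z) = Add(Rational(-122, 7), Mul(Rational(1, 7), Pow(z, 2))) (Function('p')(z) = Add(-4, Mul(Rational(1, 7), Add(Add(Mul(z, z), -40), -54))) = Add(-4, Mul(Rational(1, 7), Add(Add(Pow(z, 2), -40), -54))) = Add(-4, Mul(Rational(1, 7), Add(Add(-40, Pow(z, 2)), -54))) = Add(-4, Mul(Rational(1, 7), Add(-94, Pow(z, 2)))) = Add(-4, Add(Rational(-94, 7), Mul(Rational(1, 7), Pow(z, 2)))) = Add(Rational(-122, 7), Mul(Rational(1, 7), Pow(z, 2))))
Mul(Add(Function('p')(-66), Function('H')(57)), Add(-34416, -7079)) = Mul(Add(Add(Rational(-122, 7), Mul(Rational(1, 7), Pow(-66, 2))), -65), Add(-34416, -7079)) = Mul(Add(Add(Rational(-122, 7), Mul(Rational(1, 7), 4356)), -65), -41495) = Mul(Add(Add(Rational(-122, 7), Rational(4356, 7)), -65), -41495) = Mul(Add(Rational(4234, 7), -65), -41495) = Mul(Rational(3779, 7), -41495) = Rational(-156809605, 7)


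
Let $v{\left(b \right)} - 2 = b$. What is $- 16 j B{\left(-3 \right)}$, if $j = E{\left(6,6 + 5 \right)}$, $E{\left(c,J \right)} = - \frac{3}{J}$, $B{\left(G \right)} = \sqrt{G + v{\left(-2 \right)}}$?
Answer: $\frac{48 i \sqrt{3}}{11} \approx 7.558 i$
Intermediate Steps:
$v{\left(b \right)} = 2 + b$
$B{\left(G \right)} = \sqrt{G}$ ($B{\left(G \right)} = \sqrt{G + \left(2 - 2\right)} = \sqrt{G + 0} = \sqrt{G}$)
$j = - \frac{3}{11}$ ($j = - \frac{3}{6 + 5} = - \frac{3}{11} \approx -0.27273$)
$- 16 j B{\left(-3 \right)} = \left(-16\right) \left(- \frac{3}{11}\right) \sqrt{-3} = \frac{48 i \sqrt{3}}{11}$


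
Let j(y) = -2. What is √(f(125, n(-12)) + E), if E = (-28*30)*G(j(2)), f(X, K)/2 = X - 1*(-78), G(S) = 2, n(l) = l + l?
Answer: 7*I*√26 ≈ 35.693*I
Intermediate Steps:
n(l) = 2*l
f(X, K) = 156 + 2*X (f(X, K) = 2*(X - 1*(-78)) = 2*(X + 78) = 2*(78 + X) = 156 + 2*X)
E = -1680 (E = -28*30*2 = -840*2 = -1680)
√(f(125, n(-12)) + E) = √((156 + 2*125) - 1680) = √((156 + 250) - 1680) = √(406 - 1680) = √(-1274) = 7*I*√26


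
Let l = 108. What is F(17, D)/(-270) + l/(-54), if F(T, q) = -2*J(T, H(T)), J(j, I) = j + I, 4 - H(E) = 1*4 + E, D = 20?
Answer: -2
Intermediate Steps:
H(E) = -E (H(E) = 4 - (1*4 + E) = 4 - (4 + E) = 4 + (-4 - E) = -E)
J(j, I) = I + j
F(T, q) = 0 (F(T, q) = -2*(-T + T) = -2*0 = 0)
F(17, D)/(-270) + l/(-54) = 0/(-270) + 108/(-54) = 0*(-1/270) + 108*(-1/54) = 0 - 2 = -2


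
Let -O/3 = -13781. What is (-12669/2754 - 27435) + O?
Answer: 12763321/918 ≈ 13903.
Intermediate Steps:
O = 41343 (O = -3*(-13781) = 41343)
(-12669/2754 - 27435) + O = (-12669/2754 - 27435) + 41343 = (-12669*1/2754 - 27435) + 41343 = (-4223/918 - 27435) + 41343 = -25189553/918 + 41343 = 12763321/918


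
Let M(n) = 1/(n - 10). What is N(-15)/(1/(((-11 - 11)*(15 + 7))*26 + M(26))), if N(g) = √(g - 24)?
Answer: -201343*I*√39/16 ≈ -78587.0*I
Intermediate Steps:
N(g) = √(-24 + g)
M(n) = 1/(-10 + n)
N(-15)/(1/(((-11 - 11)*(15 + 7))*26 + M(26))) = √(-24 - 15)/(1/(((-11 - 11)*(15 + 7))*26 + 1/(-10 + 26))) = √(-39)/(1/(-22*22*26 + 1/16)) = (I*√39)/(1/(-484*26 + 1/16)) = (I*√39)/(1/(-12584 + 1/16)) = (I*√39)/(1/(-201343/16)) = (I*√39)/(-16/201343) = (I*√39)*(-201343/16) = -201343*I*√39/16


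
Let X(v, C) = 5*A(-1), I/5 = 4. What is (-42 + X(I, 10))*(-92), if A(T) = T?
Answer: 4324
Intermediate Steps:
I = 20 (I = 5*4 = 20)
X(v, C) = -5 (X(v, C) = 5*(-1) = -5)
(-42 + X(I, 10))*(-92) = (-42 - 5)*(-92) = -47*(-92) = 4324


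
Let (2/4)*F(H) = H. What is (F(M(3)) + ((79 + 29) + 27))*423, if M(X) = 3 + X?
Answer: 62181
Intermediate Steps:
F(H) = 2*H
(F(M(3)) + ((79 + 29) + 27))*423 = (2*(3 + 3) + ((79 + 29) + 27))*423 = (2*6 + (108 + 27))*423 = (12 + 135)*423 = 147*423 = 62181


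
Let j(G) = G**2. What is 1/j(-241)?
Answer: 1/58081 ≈ 1.7217e-5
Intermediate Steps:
1/j(-241) = 1/((-241)**2) = 1/58081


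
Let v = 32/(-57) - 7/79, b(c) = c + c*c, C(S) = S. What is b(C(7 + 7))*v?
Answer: -204890/1501 ≈ -136.50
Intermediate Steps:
b(c) = c + c²
v = -2927/4503 (v = 32*(-1/57) - 7*1/79 = -32/57 - 7/79 = -2927/4503 ≈ -0.65001)
b(C(7 + 7))*v = ((7 + 7)*(1 + (7 + 7)))*(-2927/4503) = (14*(1 + 14))*(-2927/4503) = (14*15)*(-2927/4503) = 210*(-2927/4503) = -204890/1501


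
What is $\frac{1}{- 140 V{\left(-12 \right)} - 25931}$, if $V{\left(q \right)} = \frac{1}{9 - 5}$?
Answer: $- \frac{1}{25966} \approx -3.8512 \cdot 10^{-5}$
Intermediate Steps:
$V{\left(q \right)} = \frac{1}{4}$
$\frac{1}{- 140 V{\left(-12 \right)} - 25931} = \frac{1}{\left(-140\right) \frac{1}{4} - 25931} = \frac{1}{-35 - 25931} = \frac{1}{-25966} = - \frac{1}{25966}$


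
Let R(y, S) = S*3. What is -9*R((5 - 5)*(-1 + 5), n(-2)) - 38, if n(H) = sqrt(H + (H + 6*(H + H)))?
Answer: -38 - 54*I*sqrt(7) ≈ -38.0 - 142.87*I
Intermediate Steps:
n(H) = sqrt(14)*sqrt(H) (n(H) = sqrt(H + (H + 6*(2*H))) = sqrt(H + (H + 12*H)) = sqrt(H + 13*H) = sqrt(14*H) = sqrt(14)*sqrt(H))
R(y, S) = 3*S
-9*R((5 - 5)*(-1 + 5), n(-2)) - 38 = -27*sqrt(14)*sqrt(-2) - 38 = -27*sqrt(14)*(I*sqrt(2)) - 38 = -27*2*I*sqrt(7) - 38 = -54*I*sqrt(7) - 38 = -38 - 54*I*sqrt(7)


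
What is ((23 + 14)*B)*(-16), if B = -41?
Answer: 24272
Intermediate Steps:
((23 + 14)*B)*(-16) = ((23 + 14)*(-41))*(-16) = (37*(-41))*(-16) = -1517*(-16) = 24272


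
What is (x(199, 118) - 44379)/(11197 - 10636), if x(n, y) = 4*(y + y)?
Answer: -2555/33 ≈ -77.424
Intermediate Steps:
x(n, y) = 8*y (x(n, y) = 4*(2*y) = 8*y)
(x(199, 118) - 44379)/(11197 - 10636) = (8*118 - 44379)/(11197 - 10636) = (944 - 44379)/561 = -43435*1/561 = -2555/33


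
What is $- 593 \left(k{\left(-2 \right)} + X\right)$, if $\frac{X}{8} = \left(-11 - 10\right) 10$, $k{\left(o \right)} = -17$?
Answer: $1006321$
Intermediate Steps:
$X = -1680$ ($X = 8 \left(-11 - 10\right) 10 = 8 \left(\left(-21\right) 10\right) = 8 \left(-210\right) = -1680$)
$- 593 \left(k{\left(-2 \right)} + X\right) = - 593 \left(-17 - 1680\right) = \left(-593\right) \left(-1697\right) = 1006321$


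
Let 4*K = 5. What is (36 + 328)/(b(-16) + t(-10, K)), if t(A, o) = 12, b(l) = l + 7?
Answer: 364/3 ≈ 121.33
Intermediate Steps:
b(l) = 7 + l
K = 5/4 (K = (¼)*5 = 5/4 ≈ 1.2500)
(36 + 328)/(b(-16) + t(-10, K)) = (36 + 328)/((7 - 16) + 12) = 364/(-9 + 12) = 364/3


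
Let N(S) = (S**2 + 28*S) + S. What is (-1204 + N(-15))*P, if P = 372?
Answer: -526008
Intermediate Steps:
N(S) = S**2 + 29*S
(-1204 + N(-15))*P = (-1204 - 15*(29 - 15))*372 = (-1204 - 15*14)*372 = (-1204 - 210)*372 = -1414*372 = -526008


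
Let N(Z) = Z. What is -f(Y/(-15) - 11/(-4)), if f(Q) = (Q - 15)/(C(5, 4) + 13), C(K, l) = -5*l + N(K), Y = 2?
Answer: -743/120 ≈ -6.1917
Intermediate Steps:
C(K, l) = K - 5*l (C(K, l) = -5*l + K = K - 5*l)
f(Q) = 15/2 - Q/2 (f(Q) = (Q - 15)/((5 - 5*4) + 13) = (-15 + Q)/((5 - 20) + 13) = (-15 + Q)/(-15 + 13) = (-15 + Q)/(-2) = (-15 + Q)*(-½) = 15/2 - Q/2)
-f(Y/(-15) - 11/(-4)) = -(15/2 - (2/(-15) - 11/(-4))/2) = -(15/2 - (2*(-1/15) - 11*(-¼))/2) = -(15/2 - (-2/15 + 11/4)/2) = -(15/2 - ½*157/60) = -(15/2 - 157/120) = -1*743/120 = -743/120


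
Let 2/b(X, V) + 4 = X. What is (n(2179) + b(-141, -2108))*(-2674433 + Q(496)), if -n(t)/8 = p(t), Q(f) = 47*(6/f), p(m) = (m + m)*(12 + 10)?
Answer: 36882573708742683/17980 ≈ 2.0513e+12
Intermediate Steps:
b(X, V) = 2/(-4 + X)
p(m) = 44*m (p(m) = (2*m)*22 = 44*m)
Q(f) = 282/f
n(t) = -352*t
(n(2179) + b(-141, -2108))*(-2674433 + Q(496)) = (-352*2179 + 2/(-4 - 141))*(-2674433 + 282/496) = (-767008 + 2/(-145))*(-2674433 + 282*(1/496)) = (-767008 + 2*(-1/145))*(-2674433 + 141/248) = (-767008 - 2/145)*(-663259243/248) = -111216162/145*(-663259243/248) = 36882573708742683/17980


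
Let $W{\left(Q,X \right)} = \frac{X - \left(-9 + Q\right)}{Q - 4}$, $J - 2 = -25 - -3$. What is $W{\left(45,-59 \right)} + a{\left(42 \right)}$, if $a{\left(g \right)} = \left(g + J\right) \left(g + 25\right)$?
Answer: $\frac{60339}{41} \approx 1471.7$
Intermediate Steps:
$J = -20$ ($J = 2 - 22 = -20$)
$W{\left(Q,X \right)} = \frac{9 + X - Q}{-4 + Q}$
$a{\left(g \right)} = \left(-20 + g\right) \left(25 + g\right)$ ($a{\left(g \right)} = \left(g - 20\right) \left(g + 25\right) = \left(-20 + g\right) \left(25 + g\right)$)
$W{\left(45,-59 \right)} + a{\left(42 \right)} = \frac{9 - 59 - 45}{-4 + 45} + \left(-500 + 42^{2} + 5 \cdot 42\right) = \frac{9 - 59 - 45}{41} + \left(-500 + 1764 + 210\right) = \frac{1}{41} \left(-95\right) + 1474 = - \frac{95}{41} + 1474 = \frac{60339}{41}$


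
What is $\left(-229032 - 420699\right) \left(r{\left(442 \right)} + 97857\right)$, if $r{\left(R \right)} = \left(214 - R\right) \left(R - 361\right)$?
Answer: $-51581494359$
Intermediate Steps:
$r{\left(R \right)} = \left(-361 + R\right) \left(214 - R\right)$ ($r{\left(R \right)} = \left(214 - R\right) \left(-361 + R\right) = \left(-361 + R\right) \left(214 - R\right)$)
$\left(-229032 - 420699\right) \left(r{\left(442 \right)} + 97857\right) = \left(-229032 - 420699\right) \left(\left(-77254 - 442^{2} + 575 \cdot 442\right) + 97857\right) = - 649731 \left(\left(-77254 - 195364 + 254150\right) + 97857\right) = - 649731 \left(-18468 + 97857\right) = \left(-649731\right) 79389 = -51581494359$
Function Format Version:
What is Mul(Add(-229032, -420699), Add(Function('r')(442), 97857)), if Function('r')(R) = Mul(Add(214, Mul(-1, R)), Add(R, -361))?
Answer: -51581494359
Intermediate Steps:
Function('r')(R) = Mul(Add(-361, R), Add(214, Mul(-1, R))) (Function('r')(R) = Mul(Add(214, Mul(-1, R)), Add(-361, R)) = Mul(Add(-361, R), Add(214, Mul(-1, R))))
Mul(Add(-229032, -420699), Add(Function('r')(442), 97857)) = Mul(Add(-229032, -420699), Add(Add(-77254, Mul(-1, Pow(442, 2)), Mul(575, 442)), 97857)) = Mul(-649731, Add(Add(-77254, Mul(-1, 195364), 254150), 97857)) = Mul(-649731, Add(Add(-77254, -195364, 254150), 97857)) = Mul(-649731, Add(-18468, 97857)) = Mul(-649731, 79389) = -51581494359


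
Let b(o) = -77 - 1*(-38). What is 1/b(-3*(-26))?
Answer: -1/39 ≈ -0.025641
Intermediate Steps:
b(o) = -39 (b(o) = -77 + 38 = -39)
1/b(-3*(-26)) = 1/(-39) = -1/39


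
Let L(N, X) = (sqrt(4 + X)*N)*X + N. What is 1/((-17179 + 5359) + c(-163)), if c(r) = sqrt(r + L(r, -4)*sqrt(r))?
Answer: 1/(-11820 + sqrt(163)*sqrt(-1 - I*sqrt(163))) ≈ -8.4824e-5 + 2.414e-7*I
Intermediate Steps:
L(N, X) = N + N*X*sqrt(4 + X) (L(N, X) = (N*sqrt(4 + X))*X + N = N*X*sqrt(4 + X) + N = N + N*X*sqrt(4 + X))
c(r) = sqrt(r + r**(3/2)) (c(r) = sqrt(r + (r*(1 - 4*sqrt(4 - 4)))*sqrt(r)) = sqrt(r + (r*(1 - 4*sqrt(0)))*sqrt(r)) = sqrt(r + (r*(1 - 4*0))*sqrt(r)) = sqrt(r + (r*(1 + 0))*sqrt(r)) = sqrt(r + (r*1)*sqrt(r)) = sqrt(r + r*sqrt(r)) = sqrt(r + r**(3/2)))
1/((-17179 + 5359) + c(-163)) = 1/((-17179 + 5359) + sqrt(-163 + (-163)**(3/2))) = 1/(-11820 + sqrt(-163 - 163*I*sqrt(163)))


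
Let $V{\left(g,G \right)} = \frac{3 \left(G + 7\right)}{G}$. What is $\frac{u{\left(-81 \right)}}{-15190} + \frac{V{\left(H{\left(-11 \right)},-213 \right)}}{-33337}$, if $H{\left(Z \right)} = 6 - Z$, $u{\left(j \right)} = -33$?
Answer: $\frac{74979451}{35953621130} \approx 0.0020854$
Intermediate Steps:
$V{\left(g,G \right)} = \frac{21 + 3 G}{G}$ ($V{\left(g,G \right)} = \frac{3 \left(7 + G\right)}{G} = \frac{21 + 3 G}{G}$)
$\frac{u{\left(-81 \right)}}{-15190} + \frac{V{\left(H{\left(-11 \right)},-213 \right)}}{-33337} = - \frac{33}{-15190} + \frac{3 + \frac{21}{-213}}{-33337} = \left(-33\right) \left(- \frac{1}{15190}\right) + \left(3 + 21 \left(- \frac{1}{213}\right)\right) \left(- \frac{1}{33337}\right) = \frac{33}{15190} + \left(3 - \frac{7}{71}\right) \left(- \frac{1}{33337}\right) = \frac{33}{15190} + \frac{206}{71} \left(- \frac{1}{33337}\right) = \frac{33}{15190} - \frac{206}{2366927} = \frac{74979451}{35953621130}$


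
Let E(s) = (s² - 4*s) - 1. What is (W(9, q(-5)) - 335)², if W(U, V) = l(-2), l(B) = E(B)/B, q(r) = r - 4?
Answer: 463761/4 ≈ 1.1594e+5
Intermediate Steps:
q(r) = -4 + r
E(s) = -1 + s² - 4*s
l(B) = (-1 + B² - 4*B)/B
W(U, V) = -11/2 (W(U, V) = -4 - 2 - 1/(-2) = -4 - 2 - 1*(-½) = -4 - 2 + ½ = -11/2)
(W(9, q(-5)) - 335)² = (-11/2 - 335)² = (-681/2)² = 463761/4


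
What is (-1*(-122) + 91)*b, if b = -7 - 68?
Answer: -15975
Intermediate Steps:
b = -75
(-1*(-122) + 91)*b = (-1*(-122) + 91)*(-75) = (122 + 91)*(-75) = 213*(-75) = -15975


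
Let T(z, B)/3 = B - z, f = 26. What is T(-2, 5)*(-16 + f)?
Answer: 210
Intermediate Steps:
T(z, B) = -3*z + 3*B (T(z, B) = 3*(B - z) = -3*z + 3*B)
T(-2, 5)*(-16 + f) = (-3*(-2) + 3*5)*(-16 + 26) = (6 + 15)*10 = 21*10 = 210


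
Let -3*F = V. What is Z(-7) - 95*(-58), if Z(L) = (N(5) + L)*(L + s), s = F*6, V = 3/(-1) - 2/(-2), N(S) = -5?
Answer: 5546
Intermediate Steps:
V = -2 (V = 3*(-1) - 2*(-1/2) = -3 + 1 = -2)
F = 2/3 (F = -1/3*(-2) = 2/3 ≈ 0.66667)
s = 4 (s = (2/3)*6 = 4)
Z(L) = (-5 + L)*(4 + L) (Z(L) = (-5 + L)*(L + 4) = (-5 + L)*(4 + L))
Z(-7) - 95*(-58) = (-20 + (-7)**2 - 1*(-7)) - 95*(-58) = (-20 + 49 + 7) + 5510 = 36 + 5510 = 5546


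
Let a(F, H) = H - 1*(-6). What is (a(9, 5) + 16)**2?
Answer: 729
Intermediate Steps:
a(F, H) = 6 + H (a(F, H) = H + 6 = 6 + H)
(a(9, 5) + 16)**2 = ((6 + 5) + 16)**2 = (11 + 16)**2 = 27**2 = 729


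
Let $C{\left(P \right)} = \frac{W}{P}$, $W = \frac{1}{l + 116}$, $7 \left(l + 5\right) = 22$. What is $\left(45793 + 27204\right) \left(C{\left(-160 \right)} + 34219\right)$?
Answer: $\frac{319329533898141}{127840} \approx 2.4979 \cdot 10^{9}$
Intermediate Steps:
$l = - \frac{13}{7}$ ($l = -5 + \frac{1}{7} \cdot 22 = -5 + \frac{22}{7} = - \frac{13}{7} \approx -1.8571$)
$W = \frac{7}{799}$ ($W = \frac{1}{- \frac{13}{7} + 116} = \frac{1}{\frac{799}{7}} = \frac{7}{799} \approx 0.0087609$)
$C{\left(P \right)} = \frac{7}{799 P}$
$\left(45793 + 27204\right) \left(C{\left(-160 \right)} + 34219\right) = \left(45793 + 27204\right) \left(\frac{7}{799 \left(-160\right)} + 34219\right) = 72997 \left(\frac{7}{799} \left(- \frac{1}{160}\right) + 34219\right) = 72997 \left(- \frac{7}{127840} + 34219\right) = 72997 \cdot \frac{4374556953}{127840} = \frac{319329533898141}{127840}$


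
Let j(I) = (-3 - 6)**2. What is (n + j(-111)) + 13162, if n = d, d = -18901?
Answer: -5658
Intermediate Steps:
n = -18901
j(I) = 81 (j(I) = (-9)**2 = 81)
(n + j(-111)) + 13162 = (-18901 + 81) + 13162 = -18820 + 13162 = -5658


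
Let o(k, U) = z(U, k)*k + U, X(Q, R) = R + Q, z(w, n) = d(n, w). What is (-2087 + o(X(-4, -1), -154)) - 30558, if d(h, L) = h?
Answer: -32774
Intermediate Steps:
z(w, n) = n
X(Q, R) = Q + R
o(k, U) = U + k² (o(k, U) = k*k + U = k² + U = U + k²)
(-2087 + o(X(-4, -1), -154)) - 30558 = (-2087 + (-154 + (-4 - 1)²)) - 30558 = (-2087 + (-154 + (-5)²)) - 30558 = (-2087 + (-154 + 25)) - 30558 = (-2087 - 129) - 30558 = -2216 - 30558 = -32774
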